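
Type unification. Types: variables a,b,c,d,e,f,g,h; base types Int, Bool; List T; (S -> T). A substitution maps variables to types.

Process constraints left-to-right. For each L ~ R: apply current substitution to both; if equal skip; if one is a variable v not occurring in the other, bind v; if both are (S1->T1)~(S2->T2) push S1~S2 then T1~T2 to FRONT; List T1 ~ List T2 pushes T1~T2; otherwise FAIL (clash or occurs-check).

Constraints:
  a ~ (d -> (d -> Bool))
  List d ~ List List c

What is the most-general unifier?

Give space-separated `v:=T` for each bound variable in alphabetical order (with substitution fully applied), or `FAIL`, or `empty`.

Answer: a:=(List c -> (List c -> Bool)) d:=List c

Derivation:
step 1: unify a ~ (d -> (d -> Bool))  [subst: {-} | 1 pending]
  bind a := (d -> (d -> Bool))
step 2: unify List d ~ List List c  [subst: {a:=(d -> (d -> Bool))} | 0 pending]
  -> decompose List: push d~List c
step 3: unify d ~ List c  [subst: {a:=(d -> (d -> Bool))} | 0 pending]
  bind d := List c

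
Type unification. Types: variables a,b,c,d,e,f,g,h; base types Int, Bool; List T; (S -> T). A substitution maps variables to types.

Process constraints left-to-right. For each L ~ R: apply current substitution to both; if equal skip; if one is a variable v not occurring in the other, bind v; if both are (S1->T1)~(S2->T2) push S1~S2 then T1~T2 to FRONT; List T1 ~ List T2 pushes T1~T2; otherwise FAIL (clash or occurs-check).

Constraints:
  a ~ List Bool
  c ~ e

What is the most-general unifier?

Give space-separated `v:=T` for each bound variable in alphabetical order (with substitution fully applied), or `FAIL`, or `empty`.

step 1: unify a ~ List Bool  [subst: {-} | 1 pending]
  bind a := List Bool
step 2: unify c ~ e  [subst: {a:=List Bool} | 0 pending]
  bind c := e

Answer: a:=List Bool c:=e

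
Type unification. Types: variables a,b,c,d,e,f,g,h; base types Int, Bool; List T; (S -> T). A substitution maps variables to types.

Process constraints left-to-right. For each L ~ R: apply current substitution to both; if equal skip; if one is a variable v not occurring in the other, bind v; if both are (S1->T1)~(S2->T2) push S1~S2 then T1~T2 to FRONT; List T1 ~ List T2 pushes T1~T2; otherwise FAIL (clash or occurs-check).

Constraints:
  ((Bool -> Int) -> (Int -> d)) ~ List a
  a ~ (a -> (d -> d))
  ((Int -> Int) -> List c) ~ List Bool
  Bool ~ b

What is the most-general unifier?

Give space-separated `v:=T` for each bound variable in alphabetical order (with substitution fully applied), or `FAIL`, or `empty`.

Answer: FAIL

Derivation:
step 1: unify ((Bool -> Int) -> (Int -> d)) ~ List a  [subst: {-} | 3 pending]
  clash: ((Bool -> Int) -> (Int -> d)) vs List a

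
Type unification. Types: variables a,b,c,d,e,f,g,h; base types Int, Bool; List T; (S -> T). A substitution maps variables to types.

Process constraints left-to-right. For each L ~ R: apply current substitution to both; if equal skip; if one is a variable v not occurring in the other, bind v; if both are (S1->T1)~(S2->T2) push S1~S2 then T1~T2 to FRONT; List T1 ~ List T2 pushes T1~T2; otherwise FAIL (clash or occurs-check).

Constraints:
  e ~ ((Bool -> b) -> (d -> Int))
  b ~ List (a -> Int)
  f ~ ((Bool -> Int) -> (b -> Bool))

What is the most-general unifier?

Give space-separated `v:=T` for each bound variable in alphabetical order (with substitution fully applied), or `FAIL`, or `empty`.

Answer: b:=List (a -> Int) e:=((Bool -> List (a -> Int)) -> (d -> Int)) f:=((Bool -> Int) -> (List (a -> Int) -> Bool))

Derivation:
step 1: unify e ~ ((Bool -> b) -> (d -> Int))  [subst: {-} | 2 pending]
  bind e := ((Bool -> b) -> (d -> Int))
step 2: unify b ~ List (a -> Int)  [subst: {e:=((Bool -> b) -> (d -> Int))} | 1 pending]
  bind b := List (a -> Int)
step 3: unify f ~ ((Bool -> Int) -> (List (a -> Int) -> Bool))  [subst: {e:=((Bool -> b) -> (d -> Int)), b:=List (a -> Int)} | 0 pending]
  bind f := ((Bool -> Int) -> (List (a -> Int) -> Bool))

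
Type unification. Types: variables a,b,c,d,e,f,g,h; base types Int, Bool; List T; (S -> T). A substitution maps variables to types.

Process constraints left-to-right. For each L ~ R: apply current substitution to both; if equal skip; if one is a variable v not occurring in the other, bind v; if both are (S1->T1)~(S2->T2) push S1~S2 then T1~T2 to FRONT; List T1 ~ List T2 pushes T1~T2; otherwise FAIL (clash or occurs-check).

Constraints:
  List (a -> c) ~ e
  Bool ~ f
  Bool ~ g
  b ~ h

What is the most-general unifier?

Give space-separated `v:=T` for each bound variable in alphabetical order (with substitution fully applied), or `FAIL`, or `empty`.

Answer: b:=h e:=List (a -> c) f:=Bool g:=Bool

Derivation:
step 1: unify List (a -> c) ~ e  [subst: {-} | 3 pending]
  bind e := List (a -> c)
step 2: unify Bool ~ f  [subst: {e:=List (a -> c)} | 2 pending]
  bind f := Bool
step 3: unify Bool ~ g  [subst: {e:=List (a -> c), f:=Bool} | 1 pending]
  bind g := Bool
step 4: unify b ~ h  [subst: {e:=List (a -> c), f:=Bool, g:=Bool} | 0 pending]
  bind b := h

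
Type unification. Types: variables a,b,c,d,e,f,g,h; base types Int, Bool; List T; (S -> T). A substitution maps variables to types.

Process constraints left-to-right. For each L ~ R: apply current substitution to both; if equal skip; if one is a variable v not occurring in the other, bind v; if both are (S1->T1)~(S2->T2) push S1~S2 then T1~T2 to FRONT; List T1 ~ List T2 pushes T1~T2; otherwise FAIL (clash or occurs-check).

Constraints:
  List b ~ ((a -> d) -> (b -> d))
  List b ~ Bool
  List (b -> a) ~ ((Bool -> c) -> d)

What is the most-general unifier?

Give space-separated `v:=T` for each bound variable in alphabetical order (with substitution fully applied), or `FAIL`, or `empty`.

Answer: FAIL

Derivation:
step 1: unify List b ~ ((a -> d) -> (b -> d))  [subst: {-} | 2 pending]
  clash: List b vs ((a -> d) -> (b -> d))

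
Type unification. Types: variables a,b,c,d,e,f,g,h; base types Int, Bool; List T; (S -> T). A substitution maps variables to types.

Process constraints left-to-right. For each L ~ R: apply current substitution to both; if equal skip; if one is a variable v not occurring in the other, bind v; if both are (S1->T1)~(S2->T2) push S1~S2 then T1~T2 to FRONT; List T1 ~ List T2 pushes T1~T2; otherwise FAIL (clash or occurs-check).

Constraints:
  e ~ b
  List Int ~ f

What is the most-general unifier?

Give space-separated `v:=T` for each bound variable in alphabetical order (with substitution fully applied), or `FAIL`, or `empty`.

Answer: e:=b f:=List Int

Derivation:
step 1: unify e ~ b  [subst: {-} | 1 pending]
  bind e := b
step 2: unify List Int ~ f  [subst: {e:=b} | 0 pending]
  bind f := List Int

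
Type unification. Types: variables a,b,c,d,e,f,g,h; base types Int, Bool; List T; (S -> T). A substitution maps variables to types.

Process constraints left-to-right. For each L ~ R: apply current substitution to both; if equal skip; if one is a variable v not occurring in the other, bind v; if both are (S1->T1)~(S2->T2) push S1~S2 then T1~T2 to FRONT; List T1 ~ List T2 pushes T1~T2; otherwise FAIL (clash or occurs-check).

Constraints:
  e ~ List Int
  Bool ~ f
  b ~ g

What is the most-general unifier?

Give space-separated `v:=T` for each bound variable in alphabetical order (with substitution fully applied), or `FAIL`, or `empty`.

Answer: b:=g e:=List Int f:=Bool

Derivation:
step 1: unify e ~ List Int  [subst: {-} | 2 pending]
  bind e := List Int
step 2: unify Bool ~ f  [subst: {e:=List Int} | 1 pending]
  bind f := Bool
step 3: unify b ~ g  [subst: {e:=List Int, f:=Bool} | 0 pending]
  bind b := g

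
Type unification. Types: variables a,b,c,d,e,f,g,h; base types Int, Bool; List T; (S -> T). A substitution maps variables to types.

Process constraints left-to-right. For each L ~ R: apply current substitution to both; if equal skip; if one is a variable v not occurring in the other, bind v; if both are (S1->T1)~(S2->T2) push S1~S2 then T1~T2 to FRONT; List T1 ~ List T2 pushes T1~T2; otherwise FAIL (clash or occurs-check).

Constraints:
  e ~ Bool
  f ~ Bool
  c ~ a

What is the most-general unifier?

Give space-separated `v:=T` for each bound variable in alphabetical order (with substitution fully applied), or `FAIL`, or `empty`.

step 1: unify e ~ Bool  [subst: {-} | 2 pending]
  bind e := Bool
step 2: unify f ~ Bool  [subst: {e:=Bool} | 1 pending]
  bind f := Bool
step 3: unify c ~ a  [subst: {e:=Bool, f:=Bool} | 0 pending]
  bind c := a

Answer: c:=a e:=Bool f:=Bool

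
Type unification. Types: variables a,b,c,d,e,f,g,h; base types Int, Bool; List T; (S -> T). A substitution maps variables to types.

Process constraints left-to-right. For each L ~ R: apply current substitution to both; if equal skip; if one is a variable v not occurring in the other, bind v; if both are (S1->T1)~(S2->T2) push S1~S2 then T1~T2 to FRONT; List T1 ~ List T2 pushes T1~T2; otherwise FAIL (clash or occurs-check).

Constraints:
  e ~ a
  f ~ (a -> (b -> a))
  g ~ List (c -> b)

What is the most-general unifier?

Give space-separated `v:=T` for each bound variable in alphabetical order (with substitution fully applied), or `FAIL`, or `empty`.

step 1: unify e ~ a  [subst: {-} | 2 pending]
  bind e := a
step 2: unify f ~ (a -> (b -> a))  [subst: {e:=a} | 1 pending]
  bind f := (a -> (b -> a))
step 3: unify g ~ List (c -> b)  [subst: {e:=a, f:=(a -> (b -> a))} | 0 pending]
  bind g := List (c -> b)

Answer: e:=a f:=(a -> (b -> a)) g:=List (c -> b)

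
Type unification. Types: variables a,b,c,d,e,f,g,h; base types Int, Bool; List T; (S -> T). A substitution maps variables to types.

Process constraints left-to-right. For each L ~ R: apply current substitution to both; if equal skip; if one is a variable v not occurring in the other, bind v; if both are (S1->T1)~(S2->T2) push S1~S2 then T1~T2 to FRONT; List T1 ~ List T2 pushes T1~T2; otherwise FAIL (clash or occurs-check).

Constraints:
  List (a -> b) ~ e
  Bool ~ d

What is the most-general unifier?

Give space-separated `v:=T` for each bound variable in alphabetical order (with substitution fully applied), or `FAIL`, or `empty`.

step 1: unify List (a -> b) ~ e  [subst: {-} | 1 pending]
  bind e := List (a -> b)
step 2: unify Bool ~ d  [subst: {e:=List (a -> b)} | 0 pending]
  bind d := Bool

Answer: d:=Bool e:=List (a -> b)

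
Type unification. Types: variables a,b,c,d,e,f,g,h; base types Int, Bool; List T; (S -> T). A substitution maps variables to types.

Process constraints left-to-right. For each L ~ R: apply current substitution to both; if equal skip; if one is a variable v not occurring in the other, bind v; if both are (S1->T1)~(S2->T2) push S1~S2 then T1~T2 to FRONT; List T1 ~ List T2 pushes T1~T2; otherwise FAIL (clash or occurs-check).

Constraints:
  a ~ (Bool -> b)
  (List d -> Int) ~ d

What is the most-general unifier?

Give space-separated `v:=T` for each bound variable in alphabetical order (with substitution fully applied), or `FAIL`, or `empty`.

step 1: unify a ~ (Bool -> b)  [subst: {-} | 1 pending]
  bind a := (Bool -> b)
step 2: unify (List d -> Int) ~ d  [subst: {a:=(Bool -> b)} | 0 pending]
  occurs-check fail

Answer: FAIL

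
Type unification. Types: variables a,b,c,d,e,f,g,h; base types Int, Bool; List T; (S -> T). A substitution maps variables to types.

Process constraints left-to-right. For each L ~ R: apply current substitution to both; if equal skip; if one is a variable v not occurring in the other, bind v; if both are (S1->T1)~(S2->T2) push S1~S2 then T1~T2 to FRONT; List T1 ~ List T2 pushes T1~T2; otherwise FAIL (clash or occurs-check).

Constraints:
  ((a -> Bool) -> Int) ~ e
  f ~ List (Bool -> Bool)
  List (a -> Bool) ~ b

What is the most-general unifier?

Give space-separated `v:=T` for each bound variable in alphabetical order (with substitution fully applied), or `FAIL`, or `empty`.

Answer: b:=List (a -> Bool) e:=((a -> Bool) -> Int) f:=List (Bool -> Bool)

Derivation:
step 1: unify ((a -> Bool) -> Int) ~ e  [subst: {-} | 2 pending]
  bind e := ((a -> Bool) -> Int)
step 2: unify f ~ List (Bool -> Bool)  [subst: {e:=((a -> Bool) -> Int)} | 1 pending]
  bind f := List (Bool -> Bool)
step 3: unify List (a -> Bool) ~ b  [subst: {e:=((a -> Bool) -> Int), f:=List (Bool -> Bool)} | 0 pending]
  bind b := List (a -> Bool)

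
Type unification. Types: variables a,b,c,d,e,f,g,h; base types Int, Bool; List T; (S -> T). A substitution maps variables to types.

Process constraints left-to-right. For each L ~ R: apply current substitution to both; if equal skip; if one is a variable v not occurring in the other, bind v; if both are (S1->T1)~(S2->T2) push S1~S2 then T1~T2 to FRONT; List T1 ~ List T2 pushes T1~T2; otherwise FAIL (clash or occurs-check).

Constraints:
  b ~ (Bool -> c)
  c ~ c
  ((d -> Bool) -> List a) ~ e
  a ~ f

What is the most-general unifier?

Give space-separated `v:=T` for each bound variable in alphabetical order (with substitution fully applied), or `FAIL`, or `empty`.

step 1: unify b ~ (Bool -> c)  [subst: {-} | 3 pending]
  bind b := (Bool -> c)
step 2: unify c ~ c  [subst: {b:=(Bool -> c)} | 2 pending]
  -> identical, skip
step 3: unify ((d -> Bool) -> List a) ~ e  [subst: {b:=(Bool -> c)} | 1 pending]
  bind e := ((d -> Bool) -> List a)
step 4: unify a ~ f  [subst: {b:=(Bool -> c), e:=((d -> Bool) -> List a)} | 0 pending]
  bind a := f

Answer: a:=f b:=(Bool -> c) e:=((d -> Bool) -> List f)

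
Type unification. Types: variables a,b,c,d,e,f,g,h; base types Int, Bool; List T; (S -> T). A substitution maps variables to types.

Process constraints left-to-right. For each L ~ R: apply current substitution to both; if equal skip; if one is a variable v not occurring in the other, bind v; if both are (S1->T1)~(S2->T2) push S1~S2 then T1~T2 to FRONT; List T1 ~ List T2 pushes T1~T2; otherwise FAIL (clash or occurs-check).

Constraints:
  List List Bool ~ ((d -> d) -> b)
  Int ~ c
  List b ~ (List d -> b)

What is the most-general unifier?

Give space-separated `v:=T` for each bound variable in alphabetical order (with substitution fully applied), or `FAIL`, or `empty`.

step 1: unify List List Bool ~ ((d -> d) -> b)  [subst: {-} | 2 pending]
  clash: List List Bool vs ((d -> d) -> b)

Answer: FAIL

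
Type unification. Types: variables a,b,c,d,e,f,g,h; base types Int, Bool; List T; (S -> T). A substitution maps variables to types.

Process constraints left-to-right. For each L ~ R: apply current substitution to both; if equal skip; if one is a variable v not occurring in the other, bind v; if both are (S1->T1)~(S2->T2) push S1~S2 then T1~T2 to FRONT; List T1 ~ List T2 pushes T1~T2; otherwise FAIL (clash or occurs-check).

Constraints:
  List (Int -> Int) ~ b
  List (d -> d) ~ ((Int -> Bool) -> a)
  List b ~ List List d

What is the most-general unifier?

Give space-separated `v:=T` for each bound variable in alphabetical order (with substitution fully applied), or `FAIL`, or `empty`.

Answer: FAIL

Derivation:
step 1: unify List (Int -> Int) ~ b  [subst: {-} | 2 pending]
  bind b := List (Int -> Int)
step 2: unify List (d -> d) ~ ((Int -> Bool) -> a)  [subst: {b:=List (Int -> Int)} | 1 pending]
  clash: List (d -> d) vs ((Int -> Bool) -> a)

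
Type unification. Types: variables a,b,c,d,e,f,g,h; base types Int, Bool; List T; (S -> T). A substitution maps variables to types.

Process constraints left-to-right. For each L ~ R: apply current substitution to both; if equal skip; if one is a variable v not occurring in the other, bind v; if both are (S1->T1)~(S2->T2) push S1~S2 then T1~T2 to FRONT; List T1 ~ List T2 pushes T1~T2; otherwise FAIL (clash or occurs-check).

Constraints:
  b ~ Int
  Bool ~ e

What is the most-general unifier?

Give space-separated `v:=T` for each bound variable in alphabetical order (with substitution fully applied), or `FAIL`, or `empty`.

Answer: b:=Int e:=Bool

Derivation:
step 1: unify b ~ Int  [subst: {-} | 1 pending]
  bind b := Int
step 2: unify Bool ~ e  [subst: {b:=Int} | 0 pending]
  bind e := Bool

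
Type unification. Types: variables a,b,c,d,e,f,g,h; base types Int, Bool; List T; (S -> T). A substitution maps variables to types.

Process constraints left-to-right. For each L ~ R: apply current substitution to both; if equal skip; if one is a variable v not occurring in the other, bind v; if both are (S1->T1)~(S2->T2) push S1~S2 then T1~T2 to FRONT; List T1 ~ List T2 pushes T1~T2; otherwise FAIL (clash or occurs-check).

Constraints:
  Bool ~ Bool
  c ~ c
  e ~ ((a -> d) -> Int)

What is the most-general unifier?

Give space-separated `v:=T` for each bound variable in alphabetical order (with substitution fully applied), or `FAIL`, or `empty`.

step 1: unify Bool ~ Bool  [subst: {-} | 2 pending]
  -> identical, skip
step 2: unify c ~ c  [subst: {-} | 1 pending]
  -> identical, skip
step 3: unify e ~ ((a -> d) -> Int)  [subst: {-} | 0 pending]
  bind e := ((a -> d) -> Int)

Answer: e:=((a -> d) -> Int)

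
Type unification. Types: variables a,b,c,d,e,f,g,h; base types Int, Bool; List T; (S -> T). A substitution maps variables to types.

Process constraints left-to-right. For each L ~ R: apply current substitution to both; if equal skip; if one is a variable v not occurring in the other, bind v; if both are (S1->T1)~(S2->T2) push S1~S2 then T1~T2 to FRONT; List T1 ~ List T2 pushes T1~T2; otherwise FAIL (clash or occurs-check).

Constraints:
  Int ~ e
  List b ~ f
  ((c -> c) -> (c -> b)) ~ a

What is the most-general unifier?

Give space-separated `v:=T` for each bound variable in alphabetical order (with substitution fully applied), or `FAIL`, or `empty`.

step 1: unify Int ~ e  [subst: {-} | 2 pending]
  bind e := Int
step 2: unify List b ~ f  [subst: {e:=Int} | 1 pending]
  bind f := List b
step 3: unify ((c -> c) -> (c -> b)) ~ a  [subst: {e:=Int, f:=List b} | 0 pending]
  bind a := ((c -> c) -> (c -> b))

Answer: a:=((c -> c) -> (c -> b)) e:=Int f:=List b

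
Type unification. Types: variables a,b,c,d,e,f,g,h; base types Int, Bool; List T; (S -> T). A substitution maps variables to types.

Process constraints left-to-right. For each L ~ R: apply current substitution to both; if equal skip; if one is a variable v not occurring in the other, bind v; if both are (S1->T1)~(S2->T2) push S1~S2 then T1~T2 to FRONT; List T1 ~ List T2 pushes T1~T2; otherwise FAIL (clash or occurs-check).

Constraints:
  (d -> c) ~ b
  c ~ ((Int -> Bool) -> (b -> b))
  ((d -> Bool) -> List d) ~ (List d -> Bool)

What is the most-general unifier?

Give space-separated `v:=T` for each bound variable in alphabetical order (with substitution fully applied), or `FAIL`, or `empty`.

Answer: FAIL

Derivation:
step 1: unify (d -> c) ~ b  [subst: {-} | 2 pending]
  bind b := (d -> c)
step 2: unify c ~ ((Int -> Bool) -> ((d -> c) -> (d -> c)))  [subst: {b:=(d -> c)} | 1 pending]
  occurs-check fail: c in ((Int -> Bool) -> ((d -> c) -> (d -> c)))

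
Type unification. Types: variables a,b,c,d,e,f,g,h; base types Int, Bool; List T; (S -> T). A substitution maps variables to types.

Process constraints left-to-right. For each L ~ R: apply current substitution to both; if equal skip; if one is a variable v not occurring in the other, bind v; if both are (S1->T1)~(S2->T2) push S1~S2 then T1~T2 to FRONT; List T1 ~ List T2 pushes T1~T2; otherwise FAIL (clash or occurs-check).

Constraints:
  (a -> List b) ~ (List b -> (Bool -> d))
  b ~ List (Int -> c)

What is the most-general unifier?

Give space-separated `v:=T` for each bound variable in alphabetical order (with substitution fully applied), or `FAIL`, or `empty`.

step 1: unify (a -> List b) ~ (List b -> (Bool -> d))  [subst: {-} | 1 pending]
  -> decompose arrow: push a~List b, List b~(Bool -> d)
step 2: unify a ~ List b  [subst: {-} | 2 pending]
  bind a := List b
step 3: unify List b ~ (Bool -> d)  [subst: {a:=List b} | 1 pending]
  clash: List b vs (Bool -> d)

Answer: FAIL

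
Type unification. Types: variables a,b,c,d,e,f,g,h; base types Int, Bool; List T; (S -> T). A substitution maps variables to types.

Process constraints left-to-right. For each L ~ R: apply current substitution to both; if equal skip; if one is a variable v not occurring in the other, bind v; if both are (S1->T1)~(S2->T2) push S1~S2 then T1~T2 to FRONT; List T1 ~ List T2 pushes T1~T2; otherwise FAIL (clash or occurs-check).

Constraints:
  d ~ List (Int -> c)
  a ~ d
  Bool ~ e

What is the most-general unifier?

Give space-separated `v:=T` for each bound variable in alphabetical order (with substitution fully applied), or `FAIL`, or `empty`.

Answer: a:=List (Int -> c) d:=List (Int -> c) e:=Bool

Derivation:
step 1: unify d ~ List (Int -> c)  [subst: {-} | 2 pending]
  bind d := List (Int -> c)
step 2: unify a ~ List (Int -> c)  [subst: {d:=List (Int -> c)} | 1 pending]
  bind a := List (Int -> c)
step 3: unify Bool ~ e  [subst: {d:=List (Int -> c), a:=List (Int -> c)} | 0 pending]
  bind e := Bool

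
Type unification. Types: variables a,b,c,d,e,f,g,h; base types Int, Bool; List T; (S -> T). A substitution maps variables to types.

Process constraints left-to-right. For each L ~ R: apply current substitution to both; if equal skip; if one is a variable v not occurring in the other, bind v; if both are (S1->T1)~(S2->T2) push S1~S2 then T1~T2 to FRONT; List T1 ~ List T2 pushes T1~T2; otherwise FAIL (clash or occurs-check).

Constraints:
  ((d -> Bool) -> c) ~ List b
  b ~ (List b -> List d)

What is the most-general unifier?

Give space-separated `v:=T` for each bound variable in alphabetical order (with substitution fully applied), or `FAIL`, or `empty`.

Answer: FAIL

Derivation:
step 1: unify ((d -> Bool) -> c) ~ List b  [subst: {-} | 1 pending]
  clash: ((d -> Bool) -> c) vs List b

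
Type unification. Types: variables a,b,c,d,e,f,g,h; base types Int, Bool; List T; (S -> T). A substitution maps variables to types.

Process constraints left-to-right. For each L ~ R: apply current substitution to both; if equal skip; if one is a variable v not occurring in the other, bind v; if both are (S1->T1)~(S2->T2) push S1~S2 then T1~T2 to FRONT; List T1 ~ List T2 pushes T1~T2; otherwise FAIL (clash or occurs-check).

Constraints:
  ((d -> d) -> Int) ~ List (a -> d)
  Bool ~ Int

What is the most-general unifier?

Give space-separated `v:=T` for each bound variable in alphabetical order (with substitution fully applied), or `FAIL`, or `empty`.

Answer: FAIL

Derivation:
step 1: unify ((d -> d) -> Int) ~ List (a -> d)  [subst: {-} | 1 pending]
  clash: ((d -> d) -> Int) vs List (a -> d)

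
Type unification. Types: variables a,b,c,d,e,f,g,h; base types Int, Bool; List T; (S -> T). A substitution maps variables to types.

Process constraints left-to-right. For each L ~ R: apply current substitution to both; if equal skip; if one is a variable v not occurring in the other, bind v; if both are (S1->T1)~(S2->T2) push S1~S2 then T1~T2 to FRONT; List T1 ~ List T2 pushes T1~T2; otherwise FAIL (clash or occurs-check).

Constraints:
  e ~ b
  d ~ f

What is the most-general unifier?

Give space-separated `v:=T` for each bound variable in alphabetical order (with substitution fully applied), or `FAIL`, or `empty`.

step 1: unify e ~ b  [subst: {-} | 1 pending]
  bind e := b
step 2: unify d ~ f  [subst: {e:=b} | 0 pending]
  bind d := f

Answer: d:=f e:=b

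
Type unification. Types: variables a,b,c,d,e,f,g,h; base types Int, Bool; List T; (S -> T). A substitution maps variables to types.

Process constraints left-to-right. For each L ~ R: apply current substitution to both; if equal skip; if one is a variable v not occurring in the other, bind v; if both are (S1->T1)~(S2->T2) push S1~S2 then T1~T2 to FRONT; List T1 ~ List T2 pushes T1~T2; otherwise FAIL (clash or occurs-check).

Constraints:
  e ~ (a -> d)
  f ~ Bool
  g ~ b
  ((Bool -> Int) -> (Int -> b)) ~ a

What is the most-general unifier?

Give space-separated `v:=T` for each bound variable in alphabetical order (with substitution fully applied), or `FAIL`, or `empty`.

step 1: unify e ~ (a -> d)  [subst: {-} | 3 pending]
  bind e := (a -> d)
step 2: unify f ~ Bool  [subst: {e:=(a -> d)} | 2 pending]
  bind f := Bool
step 3: unify g ~ b  [subst: {e:=(a -> d), f:=Bool} | 1 pending]
  bind g := b
step 4: unify ((Bool -> Int) -> (Int -> b)) ~ a  [subst: {e:=(a -> d), f:=Bool, g:=b} | 0 pending]
  bind a := ((Bool -> Int) -> (Int -> b))

Answer: a:=((Bool -> Int) -> (Int -> b)) e:=(((Bool -> Int) -> (Int -> b)) -> d) f:=Bool g:=b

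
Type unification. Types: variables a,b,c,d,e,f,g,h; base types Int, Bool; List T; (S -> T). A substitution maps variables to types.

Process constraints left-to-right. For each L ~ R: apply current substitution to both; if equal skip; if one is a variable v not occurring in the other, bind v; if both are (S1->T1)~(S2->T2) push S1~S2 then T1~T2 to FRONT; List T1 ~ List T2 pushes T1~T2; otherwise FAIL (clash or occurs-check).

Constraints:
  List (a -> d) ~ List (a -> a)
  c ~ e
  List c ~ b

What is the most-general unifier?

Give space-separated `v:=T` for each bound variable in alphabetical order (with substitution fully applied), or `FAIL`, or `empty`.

Answer: b:=List e c:=e d:=a

Derivation:
step 1: unify List (a -> d) ~ List (a -> a)  [subst: {-} | 2 pending]
  -> decompose List: push (a -> d)~(a -> a)
step 2: unify (a -> d) ~ (a -> a)  [subst: {-} | 2 pending]
  -> decompose arrow: push a~a, d~a
step 3: unify a ~ a  [subst: {-} | 3 pending]
  -> identical, skip
step 4: unify d ~ a  [subst: {-} | 2 pending]
  bind d := a
step 5: unify c ~ e  [subst: {d:=a} | 1 pending]
  bind c := e
step 6: unify List e ~ b  [subst: {d:=a, c:=e} | 0 pending]
  bind b := List e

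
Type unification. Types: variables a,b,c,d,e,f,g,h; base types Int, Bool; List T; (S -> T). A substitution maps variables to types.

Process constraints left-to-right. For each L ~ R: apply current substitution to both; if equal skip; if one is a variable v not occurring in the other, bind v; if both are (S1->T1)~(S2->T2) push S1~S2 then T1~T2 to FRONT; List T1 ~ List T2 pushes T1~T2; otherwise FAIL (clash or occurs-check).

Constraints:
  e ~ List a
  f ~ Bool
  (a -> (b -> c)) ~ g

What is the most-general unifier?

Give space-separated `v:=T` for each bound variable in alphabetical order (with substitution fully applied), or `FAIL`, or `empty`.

Answer: e:=List a f:=Bool g:=(a -> (b -> c))

Derivation:
step 1: unify e ~ List a  [subst: {-} | 2 pending]
  bind e := List a
step 2: unify f ~ Bool  [subst: {e:=List a} | 1 pending]
  bind f := Bool
step 3: unify (a -> (b -> c)) ~ g  [subst: {e:=List a, f:=Bool} | 0 pending]
  bind g := (a -> (b -> c))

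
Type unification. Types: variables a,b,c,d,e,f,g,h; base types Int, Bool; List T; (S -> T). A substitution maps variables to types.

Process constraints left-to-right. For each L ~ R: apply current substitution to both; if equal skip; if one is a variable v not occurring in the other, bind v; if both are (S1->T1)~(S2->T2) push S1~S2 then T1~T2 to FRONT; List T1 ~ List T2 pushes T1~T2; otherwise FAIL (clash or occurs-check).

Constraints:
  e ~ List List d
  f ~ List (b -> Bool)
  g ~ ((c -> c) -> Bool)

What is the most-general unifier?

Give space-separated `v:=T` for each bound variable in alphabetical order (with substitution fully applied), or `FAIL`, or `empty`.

step 1: unify e ~ List List d  [subst: {-} | 2 pending]
  bind e := List List d
step 2: unify f ~ List (b -> Bool)  [subst: {e:=List List d} | 1 pending]
  bind f := List (b -> Bool)
step 3: unify g ~ ((c -> c) -> Bool)  [subst: {e:=List List d, f:=List (b -> Bool)} | 0 pending]
  bind g := ((c -> c) -> Bool)

Answer: e:=List List d f:=List (b -> Bool) g:=((c -> c) -> Bool)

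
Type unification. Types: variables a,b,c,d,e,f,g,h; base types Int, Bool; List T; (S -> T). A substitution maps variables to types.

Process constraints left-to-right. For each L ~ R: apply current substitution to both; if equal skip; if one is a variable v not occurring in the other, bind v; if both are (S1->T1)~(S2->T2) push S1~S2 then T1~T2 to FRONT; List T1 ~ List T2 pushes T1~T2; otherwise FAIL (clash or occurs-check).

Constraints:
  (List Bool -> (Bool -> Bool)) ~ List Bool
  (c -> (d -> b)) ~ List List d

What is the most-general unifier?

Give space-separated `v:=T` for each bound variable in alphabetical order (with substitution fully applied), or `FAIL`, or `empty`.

Answer: FAIL

Derivation:
step 1: unify (List Bool -> (Bool -> Bool)) ~ List Bool  [subst: {-} | 1 pending]
  clash: (List Bool -> (Bool -> Bool)) vs List Bool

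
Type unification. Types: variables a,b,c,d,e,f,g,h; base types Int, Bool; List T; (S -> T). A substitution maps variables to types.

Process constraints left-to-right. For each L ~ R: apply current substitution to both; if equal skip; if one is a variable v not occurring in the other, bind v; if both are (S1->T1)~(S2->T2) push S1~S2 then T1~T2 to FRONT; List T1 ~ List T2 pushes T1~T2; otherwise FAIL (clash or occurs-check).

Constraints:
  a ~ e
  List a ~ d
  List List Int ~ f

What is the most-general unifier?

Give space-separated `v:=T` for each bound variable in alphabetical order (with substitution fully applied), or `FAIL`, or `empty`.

Answer: a:=e d:=List e f:=List List Int

Derivation:
step 1: unify a ~ e  [subst: {-} | 2 pending]
  bind a := e
step 2: unify List e ~ d  [subst: {a:=e} | 1 pending]
  bind d := List e
step 3: unify List List Int ~ f  [subst: {a:=e, d:=List e} | 0 pending]
  bind f := List List Int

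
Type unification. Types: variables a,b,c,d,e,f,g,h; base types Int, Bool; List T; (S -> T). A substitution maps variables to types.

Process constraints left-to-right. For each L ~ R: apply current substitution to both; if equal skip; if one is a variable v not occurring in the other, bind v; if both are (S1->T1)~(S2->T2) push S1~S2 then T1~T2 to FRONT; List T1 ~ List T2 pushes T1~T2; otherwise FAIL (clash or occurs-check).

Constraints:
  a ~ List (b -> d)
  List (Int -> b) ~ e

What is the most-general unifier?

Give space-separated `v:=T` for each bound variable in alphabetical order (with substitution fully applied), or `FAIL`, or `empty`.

step 1: unify a ~ List (b -> d)  [subst: {-} | 1 pending]
  bind a := List (b -> d)
step 2: unify List (Int -> b) ~ e  [subst: {a:=List (b -> d)} | 0 pending]
  bind e := List (Int -> b)

Answer: a:=List (b -> d) e:=List (Int -> b)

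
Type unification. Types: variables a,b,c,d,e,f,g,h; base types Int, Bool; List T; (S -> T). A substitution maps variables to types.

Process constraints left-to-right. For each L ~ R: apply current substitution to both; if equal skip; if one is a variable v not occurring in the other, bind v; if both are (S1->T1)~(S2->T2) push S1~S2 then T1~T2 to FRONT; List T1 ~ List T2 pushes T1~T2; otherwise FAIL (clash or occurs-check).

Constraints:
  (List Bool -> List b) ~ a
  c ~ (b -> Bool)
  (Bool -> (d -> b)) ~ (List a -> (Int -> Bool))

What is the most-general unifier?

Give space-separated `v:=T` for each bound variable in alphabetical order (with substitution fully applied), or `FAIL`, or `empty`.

Answer: FAIL

Derivation:
step 1: unify (List Bool -> List b) ~ a  [subst: {-} | 2 pending]
  bind a := (List Bool -> List b)
step 2: unify c ~ (b -> Bool)  [subst: {a:=(List Bool -> List b)} | 1 pending]
  bind c := (b -> Bool)
step 3: unify (Bool -> (d -> b)) ~ (List (List Bool -> List b) -> (Int -> Bool))  [subst: {a:=(List Bool -> List b), c:=(b -> Bool)} | 0 pending]
  -> decompose arrow: push Bool~List (List Bool -> List b), (d -> b)~(Int -> Bool)
step 4: unify Bool ~ List (List Bool -> List b)  [subst: {a:=(List Bool -> List b), c:=(b -> Bool)} | 1 pending]
  clash: Bool vs List (List Bool -> List b)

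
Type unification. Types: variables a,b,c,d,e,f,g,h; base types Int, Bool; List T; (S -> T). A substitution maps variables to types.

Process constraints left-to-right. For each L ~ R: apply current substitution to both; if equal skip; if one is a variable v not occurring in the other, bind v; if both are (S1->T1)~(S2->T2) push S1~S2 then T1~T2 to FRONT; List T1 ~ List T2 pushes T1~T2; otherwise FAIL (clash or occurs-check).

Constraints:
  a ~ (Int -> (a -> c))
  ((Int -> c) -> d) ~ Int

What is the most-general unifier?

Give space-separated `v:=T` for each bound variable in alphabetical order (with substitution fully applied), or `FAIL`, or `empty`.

Answer: FAIL

Derivation:
step 1: unify a ~ (Int -> (a -> c))  [subst: {-} | 1 pending]
  occurs-check fail: a in (Int -> (a -> c))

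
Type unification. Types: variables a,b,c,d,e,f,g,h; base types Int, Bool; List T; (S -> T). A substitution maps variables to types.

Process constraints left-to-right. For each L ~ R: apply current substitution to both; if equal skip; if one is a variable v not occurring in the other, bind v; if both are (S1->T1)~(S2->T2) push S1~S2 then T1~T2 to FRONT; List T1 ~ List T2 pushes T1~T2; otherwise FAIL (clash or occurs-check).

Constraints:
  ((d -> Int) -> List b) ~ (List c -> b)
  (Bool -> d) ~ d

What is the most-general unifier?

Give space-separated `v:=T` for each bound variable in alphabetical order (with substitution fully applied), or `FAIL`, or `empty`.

Answer: FAIL

Derivation:
step 1: unify ((d -> Int) -> List b) ~ (List c -> b)  [subst: {-} | 1 pending]
  -> decompose arrow: push (d -> Int)~List c, List b~b
step 2: unify (d -> Int) ~ List c  [subst: {-} | 2 pending]
  clash: (d -> Int) vs List c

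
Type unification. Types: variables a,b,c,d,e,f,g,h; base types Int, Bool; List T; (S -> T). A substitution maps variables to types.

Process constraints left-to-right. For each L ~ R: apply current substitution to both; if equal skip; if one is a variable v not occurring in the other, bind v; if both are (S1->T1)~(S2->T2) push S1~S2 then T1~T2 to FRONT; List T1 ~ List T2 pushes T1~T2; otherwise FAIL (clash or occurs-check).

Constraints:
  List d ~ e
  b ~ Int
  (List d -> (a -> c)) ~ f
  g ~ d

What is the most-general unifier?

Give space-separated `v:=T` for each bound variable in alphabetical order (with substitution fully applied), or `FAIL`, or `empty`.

step 1: unify List d ~ e  [subst: {-} | 3 pending]
  bind e := List d
step 2: unify b ~ Int  [subst: {e:=List d} | 2 pending]
  bind b := Int
step 3: unify (List d -> (a -> c)) ~ f  [subst: {e:=List d, b:=Int} | 1 pending]
  bind f := (List d -> (a -> c))
step 4: unify g ~ d  [subst: {e:=List d, b:=Int, f:=(List d -> (a -> c))} | 0 pending]
  bind g := d

Answer: b:=Int e:=List d f:=(List d -> (a -> c)) g:=d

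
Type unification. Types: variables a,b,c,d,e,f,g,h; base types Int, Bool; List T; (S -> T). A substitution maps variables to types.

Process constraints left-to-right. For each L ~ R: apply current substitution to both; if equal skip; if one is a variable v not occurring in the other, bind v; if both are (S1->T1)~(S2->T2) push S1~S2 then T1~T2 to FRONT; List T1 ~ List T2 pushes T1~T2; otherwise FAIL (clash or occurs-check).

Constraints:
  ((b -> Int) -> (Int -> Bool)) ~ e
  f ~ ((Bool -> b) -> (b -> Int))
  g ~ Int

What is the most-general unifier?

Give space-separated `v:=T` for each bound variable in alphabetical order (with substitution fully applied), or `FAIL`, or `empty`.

Answer: e:=((b -> Int) -> (Int -> Bool)) f:=((Bool -> b) -> (b -> Int)) g:=Int

Derivation:
step 1: unify ((b -> Int) -> (Int -> Bool)) ~ e  [subst: {-} | 2 pending]
  bind e := ((b -> Int) -> (Int -> Bool))
step 2: unify f ~ ((Bool -> b) -> (b -> Int))  [subst: {e:=((b -> Int) -> (Int -> Bool))} | 1 pending]
  bind f := ((Bool -> b) -> (b -> Int))
step 3: unify g ~ Int  [subst: {e:=((b -> Int) -> (Int -> Bool)), f:=((Bool -> b) -> (b -> Int))} | 0 pending]
  bind g := Int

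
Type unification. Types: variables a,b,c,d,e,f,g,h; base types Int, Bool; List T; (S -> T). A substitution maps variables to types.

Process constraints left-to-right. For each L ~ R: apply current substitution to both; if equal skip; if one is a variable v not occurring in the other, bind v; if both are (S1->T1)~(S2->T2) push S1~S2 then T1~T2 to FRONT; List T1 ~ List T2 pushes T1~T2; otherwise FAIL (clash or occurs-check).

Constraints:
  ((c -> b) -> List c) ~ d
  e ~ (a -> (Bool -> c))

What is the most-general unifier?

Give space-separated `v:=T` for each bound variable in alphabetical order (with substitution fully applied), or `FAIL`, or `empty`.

Answer: d:=((c -> b) -> List c) e:=(a -> (Bool -> c))

Derivation:
step 1: unify ((c -> b) -> List c) ~ d  [subst: {-} | 1 pending]
  bind d := ((c -> b) -> List c)
step 2: unify e ~ (a -> (Bool -> c))  [subst: {d:=((c -> b) -> List c)} | 0 pending]
  bind e := (a -> (Bool -> c))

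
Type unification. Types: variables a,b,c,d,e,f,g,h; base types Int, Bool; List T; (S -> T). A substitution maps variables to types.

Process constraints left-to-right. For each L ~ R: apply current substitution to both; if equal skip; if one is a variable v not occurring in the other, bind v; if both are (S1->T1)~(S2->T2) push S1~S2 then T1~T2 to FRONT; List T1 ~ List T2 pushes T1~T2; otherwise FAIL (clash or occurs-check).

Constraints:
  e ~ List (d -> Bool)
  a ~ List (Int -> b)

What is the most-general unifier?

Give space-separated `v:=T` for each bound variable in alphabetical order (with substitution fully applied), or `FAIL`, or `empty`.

step 1: unify e ~ List (d -> Bool)  [subst: {-} | 1 pending]
  bind e := List (d -> Bool)
step 2: unify a ~ List (Int -> b)  [subst: {e:=List (d -> Bool)} | 0 pending]
  bind a := List (Int -> b)

Answer: a:=List (Int -> b) e:=List (d -> Bool)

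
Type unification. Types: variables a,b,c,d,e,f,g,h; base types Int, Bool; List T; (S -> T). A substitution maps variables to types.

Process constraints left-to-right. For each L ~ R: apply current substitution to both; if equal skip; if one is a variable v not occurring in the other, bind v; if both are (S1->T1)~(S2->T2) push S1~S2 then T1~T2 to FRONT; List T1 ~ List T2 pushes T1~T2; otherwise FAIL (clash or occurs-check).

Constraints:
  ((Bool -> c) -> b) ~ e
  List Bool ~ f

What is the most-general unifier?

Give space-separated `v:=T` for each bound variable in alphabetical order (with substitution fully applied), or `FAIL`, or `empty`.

Answer: e:=((Bool -> c) -> b) f:=List Bool

Derivation:
step 1: unify ((Bool -> c) -> b) ~ e  [subst: {-} | 1 pending]
  bind e := ((Bool -> c) -> b)
step 2: unify List Bool ~ f  [subst: {e:=((Bool -> c) -> b)} | 0 pending]
  bind f := List Bool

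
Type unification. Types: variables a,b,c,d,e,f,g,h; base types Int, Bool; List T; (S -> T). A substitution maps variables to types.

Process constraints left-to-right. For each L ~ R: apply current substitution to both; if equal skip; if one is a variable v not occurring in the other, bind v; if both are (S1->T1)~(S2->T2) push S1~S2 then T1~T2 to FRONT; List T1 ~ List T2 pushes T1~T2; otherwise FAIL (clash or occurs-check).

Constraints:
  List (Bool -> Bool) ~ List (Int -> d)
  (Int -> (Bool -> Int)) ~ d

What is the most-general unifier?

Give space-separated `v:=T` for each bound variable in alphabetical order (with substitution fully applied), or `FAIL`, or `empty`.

Answer: FAIL

Derivation:
step 1: unify List (Bool -> Bool) ~ List (Int -> d)  [subst: {-} | 1 pending]
  -> decompose List: push (Bool -> Bool)~(Int -> d)
step 2: unify (Bool -> Bool) ~ (Int -> d)  [subst: {-} | 1 pending]
  -> decompose arrow: push Bool~Int, Bool~d
step 3: unify Bool ~ Int  [subst: {-} | 2 pending]
  clash: Bool vs Int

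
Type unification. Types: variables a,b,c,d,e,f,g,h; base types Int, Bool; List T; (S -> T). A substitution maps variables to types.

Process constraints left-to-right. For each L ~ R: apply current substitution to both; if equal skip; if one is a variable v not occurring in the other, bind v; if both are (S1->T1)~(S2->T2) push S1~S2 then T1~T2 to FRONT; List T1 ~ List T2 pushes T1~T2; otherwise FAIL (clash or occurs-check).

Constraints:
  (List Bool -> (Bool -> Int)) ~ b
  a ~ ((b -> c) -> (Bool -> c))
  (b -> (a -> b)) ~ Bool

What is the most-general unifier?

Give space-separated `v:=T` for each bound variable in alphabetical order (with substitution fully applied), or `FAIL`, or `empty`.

Answer: FAIL

Derivation:
step 1: unify (List Bool -> (Bool -> Int)) ~ b  [subst: {-} | 2 pending]
  bind b := (List Bool -> (Bool -> Int))
step 2: unify a ~ (((List Bool -> (Bool -> Int)) -> c) -> (Bool -> c))  [subst: {b:=(List Bool -> (Bool -> Int))} | 1 pending]
  bind a := (((List Bool -> (Bool -> Int)) -> c) -> (Bool -> c))
step 3: unify ((List Bool -> (Bool -> Int)) -> ((((List Bool -> (Bool -> Int)) -> c) -> (Bool -> c)) -> (List Bool -> (Bool -> Int)))) ~ Bool  [subst: {b:=(List Bool -> (Bool -> Int)), a:=(((List Bool -> (Bool -> Int)) -> c) -> (Bool -> c))} | 0 pending]
  clash: ((List Bool -> (Bool -> Int)) -> ((((List Bool -> (Bool -> Int)) -> c) -> (Bool -> c)) -> (List Bool -> (Bool -> Int)))) vs Bool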